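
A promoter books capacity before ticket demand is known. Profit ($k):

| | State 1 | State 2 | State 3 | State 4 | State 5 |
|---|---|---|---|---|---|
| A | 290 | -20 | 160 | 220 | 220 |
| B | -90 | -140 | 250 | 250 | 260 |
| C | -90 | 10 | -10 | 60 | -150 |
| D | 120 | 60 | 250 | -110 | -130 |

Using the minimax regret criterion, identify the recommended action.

Column bests: State 1=290, State 2=60, State 3=250, State 4=250, State 5=260.
A regrets: 0, 80, 90, 30, 40 → max 90
B regrets: 380, 200, 0, 0, 0 → max 380
C regrets: 380, 50, 260, 190, 410 → max 410
D regrets: 170, 0, 0, 360, 390 → max 390
Smallest max regret = 90 → A.

A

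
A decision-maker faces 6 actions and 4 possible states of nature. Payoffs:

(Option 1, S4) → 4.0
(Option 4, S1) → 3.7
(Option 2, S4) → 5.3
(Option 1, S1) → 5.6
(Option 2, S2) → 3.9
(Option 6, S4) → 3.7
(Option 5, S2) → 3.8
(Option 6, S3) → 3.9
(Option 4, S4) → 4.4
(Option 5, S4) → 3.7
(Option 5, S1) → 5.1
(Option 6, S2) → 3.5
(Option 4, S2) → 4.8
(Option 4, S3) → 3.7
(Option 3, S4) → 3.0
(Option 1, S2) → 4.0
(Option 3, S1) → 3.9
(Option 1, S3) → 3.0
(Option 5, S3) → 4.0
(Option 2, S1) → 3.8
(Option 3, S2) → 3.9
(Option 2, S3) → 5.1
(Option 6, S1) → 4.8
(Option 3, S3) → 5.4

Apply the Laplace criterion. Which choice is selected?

Row averages: Option 1=4.15, Option 2=4.525, Option 3=4.05, Option 4=4.15, Option 5=4.15, Option 6=3.975
Highest average = 4.525 → Option 2.

Option 2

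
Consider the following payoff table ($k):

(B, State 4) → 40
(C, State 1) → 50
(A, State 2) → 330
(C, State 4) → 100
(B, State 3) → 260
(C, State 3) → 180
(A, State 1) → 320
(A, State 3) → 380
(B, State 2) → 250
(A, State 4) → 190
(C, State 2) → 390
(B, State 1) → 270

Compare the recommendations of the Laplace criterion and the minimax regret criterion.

laplace → A; minimax regret → A (agree)

Row averages: A=305, B=205, C=180
Highest average = 305 → A.
Column bests: State 1=320, State 2=390, State 3=380, State 4=190.
A regrets: 0, 60, 0, 0 → max 60
B regrets: 50, 140, 120, 150 → max 150
C regrets: 270, 0, 200, 90 → max 270
Smallest max regret = 60 → A.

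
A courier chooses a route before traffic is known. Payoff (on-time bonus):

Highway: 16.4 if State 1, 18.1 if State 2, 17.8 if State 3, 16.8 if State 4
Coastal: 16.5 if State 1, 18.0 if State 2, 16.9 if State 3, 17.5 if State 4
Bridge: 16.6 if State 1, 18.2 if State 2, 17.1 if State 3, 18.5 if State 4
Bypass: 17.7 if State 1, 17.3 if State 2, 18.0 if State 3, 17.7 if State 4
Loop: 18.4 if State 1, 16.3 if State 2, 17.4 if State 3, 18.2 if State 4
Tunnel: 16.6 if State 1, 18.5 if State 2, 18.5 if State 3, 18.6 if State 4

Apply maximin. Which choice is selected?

Row minima: Highway=16.4, Coastal=16.5, Bridge=16.6, Bypass=17.3, Loop=16.3, Tunnel=16.6
Best worst-case = 17.3 → Bypass.

Bypass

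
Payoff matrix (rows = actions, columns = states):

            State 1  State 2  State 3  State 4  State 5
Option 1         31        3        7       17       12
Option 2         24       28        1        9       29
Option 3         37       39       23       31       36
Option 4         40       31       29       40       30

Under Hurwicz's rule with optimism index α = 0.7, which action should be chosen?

Option 4

Option 1: 0.7·31 + 0.3·3 = 22.6
Option 2: 0.7·29 + 0.3·1 = 20.6
Option 3: 0.7·39 + 0.3·23 = 34.2
Option 4: 0.7·40 + 0.3·29 = 36.7
Highest Hurwicz score = 36.7 → Option 4.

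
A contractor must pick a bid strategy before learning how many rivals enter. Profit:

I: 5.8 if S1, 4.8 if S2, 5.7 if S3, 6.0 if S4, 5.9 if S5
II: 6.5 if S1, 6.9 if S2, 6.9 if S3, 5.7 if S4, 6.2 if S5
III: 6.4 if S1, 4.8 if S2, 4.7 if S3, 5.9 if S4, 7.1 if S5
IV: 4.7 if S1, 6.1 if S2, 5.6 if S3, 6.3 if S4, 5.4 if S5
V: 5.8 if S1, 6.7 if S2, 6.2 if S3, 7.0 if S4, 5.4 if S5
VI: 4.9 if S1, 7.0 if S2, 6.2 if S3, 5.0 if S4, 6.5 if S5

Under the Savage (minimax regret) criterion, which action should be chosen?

II

Column bests: S1=6.5, S2=7.0, S3=6.9, S4=7.0, S5=7.1.
I regrets: 0.7, 2.2, 1.2, 1.0, 1.2 → max 2.2
II regrets: 0.0, 0.1, 0.0, 1.3, 0.9 → max 1.3
III regrets: 0.1, 2.2, 2.2, 1.1, 0.0 → max 2.2
IV regrets: 1.8, 0.9, 1.3, 0.7, 1.7 → max 1.8
V regrets: 0.7, 0.3, 0.7, 0.0, 1.7 → max 1.7
VI regrets: 1.6, 0.0, 0.7, 2.0, 0.6 → max 2.0
Smallest max regret = 1.3 → II.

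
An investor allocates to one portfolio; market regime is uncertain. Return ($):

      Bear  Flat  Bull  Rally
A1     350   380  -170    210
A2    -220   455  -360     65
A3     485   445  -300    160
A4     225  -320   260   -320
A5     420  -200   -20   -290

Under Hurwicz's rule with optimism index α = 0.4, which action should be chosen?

A1: 0.4·380 + 0.6·(-170) = 50
A2: 0.4·455 + 0.6·(-360) = -34
A3: 0.4·485 + 0.6·(-300) = 14
A4: 0.4·260 + 0.6·(-320) = -88
A5: 0.4·420 + 0.6·(-290) = -6
Highest Hurwicz score = 50 → A1.

A1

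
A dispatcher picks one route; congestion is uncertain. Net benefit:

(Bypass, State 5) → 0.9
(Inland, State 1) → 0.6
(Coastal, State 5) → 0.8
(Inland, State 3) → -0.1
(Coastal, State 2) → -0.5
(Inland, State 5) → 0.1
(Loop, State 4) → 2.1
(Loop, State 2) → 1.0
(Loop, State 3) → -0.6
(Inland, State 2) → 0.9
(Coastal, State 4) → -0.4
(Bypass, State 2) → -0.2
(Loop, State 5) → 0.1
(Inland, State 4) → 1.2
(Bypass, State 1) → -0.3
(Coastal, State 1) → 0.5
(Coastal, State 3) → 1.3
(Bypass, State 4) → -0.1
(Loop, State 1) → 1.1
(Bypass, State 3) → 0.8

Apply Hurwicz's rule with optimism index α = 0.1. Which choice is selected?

Bypass: 0.1·0.9 + 0.9·(-0.3) = -0.18
Coastal: 0.1·1.3 + 0.9·(-0.5) = -0.32
Inland: 0.1·1.2 + 0.9·(-0.1) = 0.03
Loop: 0.1·2.1 + 0.9·(-0.6) = -0.33
Highest Hurwicz score = 0.03 → Inland.

Inland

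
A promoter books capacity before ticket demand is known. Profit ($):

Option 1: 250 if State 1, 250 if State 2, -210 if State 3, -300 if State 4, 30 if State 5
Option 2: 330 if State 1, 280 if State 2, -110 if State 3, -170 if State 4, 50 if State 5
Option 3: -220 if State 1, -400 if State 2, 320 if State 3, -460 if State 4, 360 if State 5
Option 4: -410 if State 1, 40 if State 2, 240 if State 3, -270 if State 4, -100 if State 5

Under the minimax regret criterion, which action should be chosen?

Option 2

Column bests: State 1=330, State 2=280, State 3=320, State 4=-170, State 5=360.
Option 1 regrets: 80, 30, 530, 130, 330 → max 530
Option 2 regrets: 0, 0, 430, 0, 310 → max 430
Option 3 regrets: 550, 680, 0, 290, 0 → max 680
Option 4 regrets: 740, 240, 80, 100, 460 → max 740
Smallest max regret = 430 → Option 2.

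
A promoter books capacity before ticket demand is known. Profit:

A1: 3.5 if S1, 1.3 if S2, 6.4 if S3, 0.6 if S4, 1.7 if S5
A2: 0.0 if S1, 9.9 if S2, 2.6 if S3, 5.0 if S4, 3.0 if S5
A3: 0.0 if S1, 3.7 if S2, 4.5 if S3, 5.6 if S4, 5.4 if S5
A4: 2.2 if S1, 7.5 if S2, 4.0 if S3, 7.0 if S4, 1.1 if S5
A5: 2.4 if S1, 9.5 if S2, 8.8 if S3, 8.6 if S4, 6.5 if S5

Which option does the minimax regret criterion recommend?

Column bests: S1=3.5, S2=9.9, S3=8.8, S4=8.6, S5=6.5.
A1 regrets: 0.0, 8.6, 2.4, 8.0, 4.8 → max 8.6
A2 regrets: 3.5, 0.0, 6.2, 3.6, 3.5 → max 6.2
A3 regrets: 3.5, 6.2, 4.3, 3.0, 1.1 → max 6.2
A4 regrets: 1.3, 2.4, 4.8, 1.6, 5.4 → max 5.4
A5 regrets: 1.1, 0.4, 0.0, 0.0, 0.0 → max 1.1
Smallest max regret = 1.1 → A5.

A5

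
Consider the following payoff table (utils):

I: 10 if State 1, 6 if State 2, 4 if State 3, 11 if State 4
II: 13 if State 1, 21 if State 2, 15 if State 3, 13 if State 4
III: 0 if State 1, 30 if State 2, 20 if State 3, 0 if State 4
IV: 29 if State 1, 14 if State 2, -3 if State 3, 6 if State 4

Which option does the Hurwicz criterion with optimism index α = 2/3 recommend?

III

I: 2/3·11 + 1/3·4 = 26/3
II: 2/3·21 + 1/3·13 = 55/3
III: 2/3·30 + 1/3·0 = 20
IV: 2/3·29 + 1/3·(-3) = 55/3
Highest Hurwicz score = 20 → III.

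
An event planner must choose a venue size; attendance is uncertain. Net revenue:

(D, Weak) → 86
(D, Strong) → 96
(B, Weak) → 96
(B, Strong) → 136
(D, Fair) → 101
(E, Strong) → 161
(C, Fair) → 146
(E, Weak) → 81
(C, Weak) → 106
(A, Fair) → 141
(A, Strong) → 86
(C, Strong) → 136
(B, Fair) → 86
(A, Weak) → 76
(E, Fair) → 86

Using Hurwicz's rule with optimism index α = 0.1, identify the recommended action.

C

A: 0.1·141 + 0.9·76 = 82.5
B: 0.1·136 + 0.9·86 = 91
C: 0.1·146 + 0.9·106 = 110
D: 0.1·101 + 0.9·86 = 87.5
E: 0.1·161 + 0.9·81 = 89
Highest Hurwicz score = 110 → C.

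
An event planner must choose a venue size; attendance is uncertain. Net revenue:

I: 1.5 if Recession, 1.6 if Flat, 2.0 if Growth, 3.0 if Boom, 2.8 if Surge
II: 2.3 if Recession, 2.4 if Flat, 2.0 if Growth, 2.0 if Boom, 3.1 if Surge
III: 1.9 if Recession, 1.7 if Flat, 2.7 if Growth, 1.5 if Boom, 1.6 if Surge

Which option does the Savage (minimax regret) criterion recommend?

I

Column bests: Recession=2.3, Flat=2.4, Growth=2.7, Boom=3.0, Surge=3.1.
I regrets: 0.8, 0.8, 0.7, 0.0, 0.3 → max 0.8
II regrets: 0.0, 0.0, 0.7, 1.0, 0.0 → max 1.0
III regrets: 0.4, 0.7, 0.0, 1.5, 1.5 → max 1.5
Smallest max regret = 0.8 → I.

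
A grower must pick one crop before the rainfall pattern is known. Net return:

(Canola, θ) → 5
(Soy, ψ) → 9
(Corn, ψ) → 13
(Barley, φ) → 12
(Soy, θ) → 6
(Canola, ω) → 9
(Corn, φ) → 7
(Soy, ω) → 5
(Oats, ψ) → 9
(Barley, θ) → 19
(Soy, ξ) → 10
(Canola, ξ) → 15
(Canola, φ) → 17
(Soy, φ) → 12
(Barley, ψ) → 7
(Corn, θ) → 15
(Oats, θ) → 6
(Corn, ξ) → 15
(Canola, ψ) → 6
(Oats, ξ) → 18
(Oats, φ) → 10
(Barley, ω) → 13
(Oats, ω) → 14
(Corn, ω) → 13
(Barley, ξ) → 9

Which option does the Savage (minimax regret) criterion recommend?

Column bests: θ=19, φ=17, ψ=13, ω=14, ξ=18.
Oats regrets: 13, 7, 4, 0, 0 → max 13
Soy regrets: 13, 5, 4, 9, 8 → max 13
Corn regrets: 4, 10, 0, 1, 3 → max 10
Canola regrets: 14, 0, 7, 5, 3 → max 14
Barley regrets: 0, 5, 6, 1, 9 → max 9
Smallest max regret = 9 → Barley.

Barley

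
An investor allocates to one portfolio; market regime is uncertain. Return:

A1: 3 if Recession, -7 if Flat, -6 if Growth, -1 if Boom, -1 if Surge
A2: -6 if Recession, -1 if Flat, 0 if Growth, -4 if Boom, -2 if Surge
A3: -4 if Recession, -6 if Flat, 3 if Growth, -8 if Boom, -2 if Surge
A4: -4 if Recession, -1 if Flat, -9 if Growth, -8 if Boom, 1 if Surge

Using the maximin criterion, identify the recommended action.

Row minima: A1=-7, A2=-6, A3=-8, A4=-9
Best worst-case = -6 → A2.

A2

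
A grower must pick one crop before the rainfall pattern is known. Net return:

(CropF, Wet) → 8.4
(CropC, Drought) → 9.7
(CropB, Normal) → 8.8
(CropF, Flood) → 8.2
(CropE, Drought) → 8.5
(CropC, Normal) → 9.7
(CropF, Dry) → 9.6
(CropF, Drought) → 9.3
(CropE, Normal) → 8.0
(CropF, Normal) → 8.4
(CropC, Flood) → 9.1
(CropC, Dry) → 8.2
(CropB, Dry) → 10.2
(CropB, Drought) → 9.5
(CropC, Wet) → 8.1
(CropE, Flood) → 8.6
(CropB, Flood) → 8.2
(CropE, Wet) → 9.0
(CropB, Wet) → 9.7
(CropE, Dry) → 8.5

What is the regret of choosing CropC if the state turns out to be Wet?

Best payoff under Wet is 9.7.
Regret = 9.7 − 8.1 = 1.6.

1.6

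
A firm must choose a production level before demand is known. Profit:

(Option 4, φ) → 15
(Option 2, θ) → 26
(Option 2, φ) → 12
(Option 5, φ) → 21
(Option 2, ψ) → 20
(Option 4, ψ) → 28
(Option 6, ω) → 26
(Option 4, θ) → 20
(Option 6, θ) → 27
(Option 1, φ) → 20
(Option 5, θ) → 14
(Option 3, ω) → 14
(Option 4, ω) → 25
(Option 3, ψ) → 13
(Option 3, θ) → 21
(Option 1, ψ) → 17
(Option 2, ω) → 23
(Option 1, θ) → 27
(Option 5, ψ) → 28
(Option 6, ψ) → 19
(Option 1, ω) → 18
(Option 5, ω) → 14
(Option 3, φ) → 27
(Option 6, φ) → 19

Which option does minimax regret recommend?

Option 6

Column bests: θ=27, φ=27, ψ=28, ω=26.
Option 1 regrets: 0, 7, 11, 8 → max 11
Option 2 regrets: 1, 15, 8, 3 → max 15
Option 3 regrets: 6, 0, 15, 12 → max 15
Option 4 regrets: 7, 12, 0, 1 → max 12
Option 5 regrets: 13, 6, 0, 12 → max 13
Option 6 regrets: 0, 8, 9, 0 → max 9
Smallest max regret = 9 → Option 6.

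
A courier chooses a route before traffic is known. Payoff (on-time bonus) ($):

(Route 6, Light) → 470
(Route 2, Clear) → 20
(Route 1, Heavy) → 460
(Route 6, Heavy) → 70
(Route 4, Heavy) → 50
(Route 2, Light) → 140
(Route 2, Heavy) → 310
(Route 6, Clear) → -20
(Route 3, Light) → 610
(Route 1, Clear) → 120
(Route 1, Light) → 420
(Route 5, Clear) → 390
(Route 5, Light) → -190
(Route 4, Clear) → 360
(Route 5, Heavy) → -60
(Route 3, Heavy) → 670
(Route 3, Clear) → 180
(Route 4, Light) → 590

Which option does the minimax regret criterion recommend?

Column bests: Clear=390, Light=610, Heavy=670.
Route 1 regrets: 270, 190, 210 → max 270
Route 2 regrets: 370, 470, 360 → max 470
Route 3 regrets: 210, 0, 0 → max 210
Route 4 regrets: 30, 20, 620 → max 620
Route 5 regrets: 0, 800, 730 → max 800
Route 6 regrets: 410, 140, 600 → max 600
Smallest max regret = 210 → Route 3.

Route 3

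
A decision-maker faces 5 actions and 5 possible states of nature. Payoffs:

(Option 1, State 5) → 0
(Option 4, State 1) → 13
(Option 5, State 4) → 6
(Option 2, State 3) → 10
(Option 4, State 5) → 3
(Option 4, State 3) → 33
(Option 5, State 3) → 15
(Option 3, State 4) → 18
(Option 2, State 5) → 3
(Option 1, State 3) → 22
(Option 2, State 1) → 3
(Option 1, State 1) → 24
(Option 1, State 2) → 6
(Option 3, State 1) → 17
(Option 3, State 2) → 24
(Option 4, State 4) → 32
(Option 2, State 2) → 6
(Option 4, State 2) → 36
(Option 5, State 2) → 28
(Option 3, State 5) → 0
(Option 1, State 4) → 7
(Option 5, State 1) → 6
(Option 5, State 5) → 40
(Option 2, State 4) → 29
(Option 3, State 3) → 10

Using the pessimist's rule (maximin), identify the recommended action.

Option 5

Row minima: Option 1=0, Option 2=3, Option 3=0, Option 4=3, Option 5=6
Best worst-case = 6 → Option 5.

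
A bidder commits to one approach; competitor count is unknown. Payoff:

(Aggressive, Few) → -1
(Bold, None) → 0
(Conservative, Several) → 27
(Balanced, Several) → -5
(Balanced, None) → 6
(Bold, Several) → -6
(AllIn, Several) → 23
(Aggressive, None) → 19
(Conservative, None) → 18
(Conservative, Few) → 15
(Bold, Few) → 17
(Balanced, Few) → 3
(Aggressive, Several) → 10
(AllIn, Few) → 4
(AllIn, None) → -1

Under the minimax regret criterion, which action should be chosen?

Column bests: None=19, Few=17, Several=27.
Conservative regrets: 1, 2, 0 → max 2
Balanced regrets: 13, 14, 32 → max 32
Aggressive regrets: 0, 18, 17 → max 18
Bold regrets: 19, 0, 33 → max 33
AllIn regrets: 20, 13, 4 → max 20
Smallest max regret = 2 → Conservative.

Conservative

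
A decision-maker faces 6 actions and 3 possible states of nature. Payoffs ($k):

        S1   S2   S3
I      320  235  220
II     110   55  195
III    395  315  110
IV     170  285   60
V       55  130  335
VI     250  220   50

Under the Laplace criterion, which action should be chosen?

III

Row averages: I=775/3, II=120, III=820/3, IV=515/3, V=520/3, VI=520/3
Highest average = 820/3 → III.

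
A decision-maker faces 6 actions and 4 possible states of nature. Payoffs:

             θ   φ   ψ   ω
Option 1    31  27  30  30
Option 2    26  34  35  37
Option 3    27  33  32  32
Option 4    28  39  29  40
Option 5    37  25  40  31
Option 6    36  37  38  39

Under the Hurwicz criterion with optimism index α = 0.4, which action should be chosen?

Option 6

Option 1: 0.4·31 + 0.6·27 = 28.6
Option 2: 0.4·37 + 0.6·26 = 30.4
Option 3: 0.4·33 + 0.6·27 = 29.4
Option 4: 0.4·40 + 0.6·28 = 32.8
Option 5: 0.4·40 + 0.6·25 = 31
Option 6: 0.4·39 + 0.6·36 = 37.2
Highest Hurwicz score = 37.2 → Option 6.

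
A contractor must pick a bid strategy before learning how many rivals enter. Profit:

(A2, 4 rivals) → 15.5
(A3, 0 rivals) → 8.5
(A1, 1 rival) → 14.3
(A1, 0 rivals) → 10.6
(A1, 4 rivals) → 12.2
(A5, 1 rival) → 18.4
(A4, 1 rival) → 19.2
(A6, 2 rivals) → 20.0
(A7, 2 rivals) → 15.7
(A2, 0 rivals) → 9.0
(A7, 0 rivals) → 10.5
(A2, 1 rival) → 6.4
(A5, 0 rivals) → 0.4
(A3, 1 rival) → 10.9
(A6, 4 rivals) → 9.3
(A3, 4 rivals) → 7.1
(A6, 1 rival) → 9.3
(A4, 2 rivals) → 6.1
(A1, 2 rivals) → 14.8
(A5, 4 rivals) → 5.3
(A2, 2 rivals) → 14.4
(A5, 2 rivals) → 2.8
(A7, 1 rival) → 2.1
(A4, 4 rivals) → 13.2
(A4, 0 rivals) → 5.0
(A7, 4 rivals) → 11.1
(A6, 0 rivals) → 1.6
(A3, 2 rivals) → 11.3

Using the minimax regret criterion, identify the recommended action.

Column bests: 0 rivals=10.6, 1 rival=19.2, 2 rivals=20.0, 4 rivals=15.5.
A1 regrets: 0.0, 4.9, 5.2, 3.3 → max 5.2
A2 regrets: 1.6, 12.8, 5.6, 0.0 → max 12.8
A3 regrets: 2.1, 8.3, 8.7, 8.4 → max 8.7
A4 regrets: 5.6, 0.0, 13.9, 2.3 → max 13.9
A5 regrets: 10.2, 0.8, 17.2, 10.2 → max 17.2
A6 regrets: 9.0, 9.9, 0.0, 6.2 → max 9.9
A7 regrets: 0.1, 17.1, 4.3, 4.4 → max 17.1
Smallest max regret = 5.2 → A1.

A1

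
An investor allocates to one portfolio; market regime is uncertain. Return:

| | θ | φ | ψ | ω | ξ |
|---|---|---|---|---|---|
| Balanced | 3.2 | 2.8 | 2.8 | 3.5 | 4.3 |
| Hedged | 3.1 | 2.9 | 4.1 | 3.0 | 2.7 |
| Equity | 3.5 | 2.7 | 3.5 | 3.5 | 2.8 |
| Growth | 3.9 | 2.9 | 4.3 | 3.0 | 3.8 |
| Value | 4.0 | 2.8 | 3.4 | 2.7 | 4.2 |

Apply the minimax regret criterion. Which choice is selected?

Growth

Column bests: θ=4.0, φ=2.9, ψ=4.3, ω=3.5, ξ=4.3.
Balanced regrets: 0.8, 0.1, 1.5, 0.0, 0.0 → max 1.5
Hedged regrets: 0.9, 0.0, 0.2, 0.5, 1.6 → max 1.6
Equity regrets: 0.5, 0.2, 0.8, 0.0, 1.5 → max 1.5
Growth regrets: 0.1, 0.0, 0.0, 0.5, 0.5 → max 0.5
Value regrets: 0.0, 0.1, 0.9, 0.8, 0.1 → max 0.9
Smallest max regret = 0.5 → Growth.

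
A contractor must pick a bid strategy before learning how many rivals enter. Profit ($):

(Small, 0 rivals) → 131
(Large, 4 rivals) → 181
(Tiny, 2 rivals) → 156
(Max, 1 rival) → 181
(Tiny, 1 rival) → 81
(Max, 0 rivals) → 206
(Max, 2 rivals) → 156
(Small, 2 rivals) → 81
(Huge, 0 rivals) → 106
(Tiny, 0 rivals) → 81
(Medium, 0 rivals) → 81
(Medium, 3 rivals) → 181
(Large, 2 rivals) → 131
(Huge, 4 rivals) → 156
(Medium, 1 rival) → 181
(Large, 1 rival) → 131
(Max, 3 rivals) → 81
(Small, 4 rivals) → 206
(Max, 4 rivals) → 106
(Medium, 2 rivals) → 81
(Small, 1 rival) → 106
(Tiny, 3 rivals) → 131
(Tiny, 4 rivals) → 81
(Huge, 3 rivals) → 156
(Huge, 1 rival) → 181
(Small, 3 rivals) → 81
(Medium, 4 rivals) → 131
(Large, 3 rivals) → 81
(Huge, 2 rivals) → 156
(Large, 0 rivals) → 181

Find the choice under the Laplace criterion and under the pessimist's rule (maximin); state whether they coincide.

Row averages: Tiny=106, Small=121, Medium=131, Large=141, Huge=151, Max=146
Highest average = 151 → Huge.
Row minima: Tiny=81, Small=81, Medium=81, Large=81, Huge=106, Max=81
Best worst-case = 106 → Huge.

laplace → Huge; maximin → Huge (agree)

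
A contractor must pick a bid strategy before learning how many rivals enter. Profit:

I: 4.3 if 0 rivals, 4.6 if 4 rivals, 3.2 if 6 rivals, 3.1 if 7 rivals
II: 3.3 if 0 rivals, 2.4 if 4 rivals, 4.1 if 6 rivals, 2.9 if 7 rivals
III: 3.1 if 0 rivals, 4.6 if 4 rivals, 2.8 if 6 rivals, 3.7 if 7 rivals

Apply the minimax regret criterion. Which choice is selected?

I

Column bests: 0 rivals=4.3, 4 rivals=4.6, 6 rivals=4.1, 7 rivals=3.7.
I regrets: 0.0, 0.0, 0.9, 0.6 → max 0.9
II regrets: 1.0, 2.2, 0.0, 0.8 → max 2.2
III regrets: 1.2, 0.0, 1.3, 0.0 → max 1.3
Smallest max regret = 0.9 → I.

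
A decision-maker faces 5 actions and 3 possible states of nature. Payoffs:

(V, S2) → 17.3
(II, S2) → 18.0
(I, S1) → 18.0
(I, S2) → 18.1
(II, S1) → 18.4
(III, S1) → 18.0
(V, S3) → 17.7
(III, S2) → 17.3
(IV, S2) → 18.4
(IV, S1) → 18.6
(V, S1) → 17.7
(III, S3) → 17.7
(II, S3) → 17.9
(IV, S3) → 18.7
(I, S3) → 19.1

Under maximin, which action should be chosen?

IV

Row minima: I=18.0, II=17.9, III=17.3, IV=18.4, V=17.3
Best worst-case = 18.4 → IV.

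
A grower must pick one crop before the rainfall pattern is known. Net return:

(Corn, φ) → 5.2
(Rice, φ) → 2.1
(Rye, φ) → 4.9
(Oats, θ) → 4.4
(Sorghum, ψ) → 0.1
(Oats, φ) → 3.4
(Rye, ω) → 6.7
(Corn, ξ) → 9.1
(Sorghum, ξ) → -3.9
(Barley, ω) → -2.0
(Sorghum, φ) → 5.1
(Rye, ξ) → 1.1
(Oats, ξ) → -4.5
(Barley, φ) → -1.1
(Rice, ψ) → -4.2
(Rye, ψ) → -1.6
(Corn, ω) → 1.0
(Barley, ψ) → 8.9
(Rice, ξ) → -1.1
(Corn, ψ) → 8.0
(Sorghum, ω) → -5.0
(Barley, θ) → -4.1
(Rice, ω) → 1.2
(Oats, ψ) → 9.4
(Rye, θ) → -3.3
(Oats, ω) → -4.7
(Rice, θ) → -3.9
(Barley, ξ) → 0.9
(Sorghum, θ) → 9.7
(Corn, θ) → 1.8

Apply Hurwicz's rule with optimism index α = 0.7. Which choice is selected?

Corn

Oats: 0.7·9.4 + 0.3·(-4.7) = 5.17
Rice: 0.7·2.1 + 0.3·(-4.2) = 0.21
Sorghum: 0.7·9.7 + 0.3·(-5.0) = 5.29
Corn: 0.7·9.1 + 0.3·1.0 = 6.67
Barley: 0.7·8.9 + 0.3·(-4.1) = 5
Rye: 0.7·6.7 + 0.3·(-3.3) = 3.7
Highest Hurwicz score = 6.67 → Corn.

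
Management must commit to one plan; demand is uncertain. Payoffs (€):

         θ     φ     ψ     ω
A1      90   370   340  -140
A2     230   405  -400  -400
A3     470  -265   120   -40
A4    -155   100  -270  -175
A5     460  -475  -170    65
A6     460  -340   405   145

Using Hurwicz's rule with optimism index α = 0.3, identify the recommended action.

A1: 0.3·370 + 0.7·(-140) = 13
A2: 0.3·405 + 0.7·(-400) = -158.5
A3: 0.3·470 + 0.7·(-265) = -44.5
A4: 0.3·100 + 0.7·(-270) = -159
A5: 0.3·460 + 0.7·(-475) = -194.5
A6: 0.3·460 + 0.7·(-340) = -100
Highest Hurwicz score = 13 → A1.

A1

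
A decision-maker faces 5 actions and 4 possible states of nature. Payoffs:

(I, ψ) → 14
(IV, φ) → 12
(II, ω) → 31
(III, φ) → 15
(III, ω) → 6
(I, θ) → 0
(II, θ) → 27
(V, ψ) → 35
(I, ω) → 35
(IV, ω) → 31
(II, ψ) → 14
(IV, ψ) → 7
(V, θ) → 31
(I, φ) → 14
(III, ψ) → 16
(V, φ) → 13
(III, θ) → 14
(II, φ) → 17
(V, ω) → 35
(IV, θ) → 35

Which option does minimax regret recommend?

Column bests: θ=35, φ=17, ψ=35, ω=35.
I regrets: 35, 3, 21, 0 → max 35
II regrets: 8, 0, 21, 4 → max 21
III regrets: 21, 2, 19, 29 → max 29
IV regrets: 0, 5, 28, 4 → max 28
V regrets: 4, 4, 0, 0 → max 4
Smallest max regret = 4 → V.

V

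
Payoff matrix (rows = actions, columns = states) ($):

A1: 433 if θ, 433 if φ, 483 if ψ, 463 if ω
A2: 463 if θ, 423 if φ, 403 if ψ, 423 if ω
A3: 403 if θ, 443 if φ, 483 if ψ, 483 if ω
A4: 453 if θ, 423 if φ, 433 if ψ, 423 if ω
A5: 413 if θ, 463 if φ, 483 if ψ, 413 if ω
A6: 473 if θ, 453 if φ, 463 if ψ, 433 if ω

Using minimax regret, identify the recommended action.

Column bests: θ=473, φ=463, ψ=483, ω=483.
A1 regrets: 40, 30, 0, 20 → max 40
A2 regrets: 10, 40, 80, 60 → max 80
A3 regrets: 70, 20, 0, 0 → max 70
A4 regrets: 20, 40, 50, 60 → max 60
A5 regrets: 60, 0, 0, 70 → max 70
A6 regrets: 0, 10, 20, 50 → max 50
Smallest max regret = 40 → A1.

A1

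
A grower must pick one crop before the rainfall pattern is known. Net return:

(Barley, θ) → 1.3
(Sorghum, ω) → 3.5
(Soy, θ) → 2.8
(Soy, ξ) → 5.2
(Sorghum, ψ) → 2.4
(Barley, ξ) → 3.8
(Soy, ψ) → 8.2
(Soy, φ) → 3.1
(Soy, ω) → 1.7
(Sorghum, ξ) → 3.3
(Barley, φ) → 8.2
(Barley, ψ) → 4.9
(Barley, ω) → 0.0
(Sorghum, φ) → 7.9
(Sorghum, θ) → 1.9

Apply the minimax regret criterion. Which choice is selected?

Barley

Column bests: θ=2.8, φ=8.2, ψ=8.2, ω=3.5, ξ=5.2.
Soy regrets: 0.0, 5.1, 0.0, 1.8, 0.0 → max 5.1
Sorghum regrets: 0.9, 0.3, 5.8, 0.0, 1.9 → max 5.8
Barley regrets: 1.5, 0.0, 3.3, 3.5, 1.4 → max 3.5
Smallest max regret = 3.5 → Barley.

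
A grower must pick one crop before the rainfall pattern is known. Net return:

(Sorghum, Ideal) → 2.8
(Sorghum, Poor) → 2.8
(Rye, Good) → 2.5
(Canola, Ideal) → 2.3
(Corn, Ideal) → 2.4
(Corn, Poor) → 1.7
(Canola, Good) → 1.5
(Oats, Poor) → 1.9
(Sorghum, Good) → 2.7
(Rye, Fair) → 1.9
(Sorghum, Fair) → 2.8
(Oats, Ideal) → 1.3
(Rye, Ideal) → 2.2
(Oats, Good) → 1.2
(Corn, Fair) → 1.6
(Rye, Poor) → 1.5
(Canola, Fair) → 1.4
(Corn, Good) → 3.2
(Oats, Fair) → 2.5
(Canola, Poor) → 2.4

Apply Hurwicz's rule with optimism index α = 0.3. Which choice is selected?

Sorghum

Sorghum: 0.3·2.8 + 0.7·2.7 = 2.73
Corn: 0.3·3.2 + 0.7·1.6 = 2.08
Rye: 0.3·2.5 + 0.7·1.5 = 1.8
Canola: 0.3·2.4 + 0.7·1.4 = 1.7
Oats: 0.3·2.5 + 0.7·1.2 = 1.59
Highest Hurwicz score = 2.73 → Sorghum.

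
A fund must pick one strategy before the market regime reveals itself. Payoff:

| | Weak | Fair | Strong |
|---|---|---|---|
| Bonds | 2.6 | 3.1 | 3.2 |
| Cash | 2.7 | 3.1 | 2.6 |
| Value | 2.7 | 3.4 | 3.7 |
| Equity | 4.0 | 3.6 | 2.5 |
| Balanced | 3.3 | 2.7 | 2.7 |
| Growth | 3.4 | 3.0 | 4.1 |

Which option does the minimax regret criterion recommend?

Growth

Column bests: Weak=4.0, Fair=3.6, Strong=4.1.
Bonds regrets: 1.4, 0.5, 0.9 → max 1.4
Cash regrets: 1.3, 0.5, 1.5 → max 1.5
Value regrets: 1.3, 0.2, 0.4 → max 1.3
Equity regrets: 0.0, 0.0, 1.6 → max 1.6
Balanced regrets: 0.7, 0.9, 1.4 → max 1.4
Growth regrets: 0.6, 0.6, 0.0 → max 0.6
Smallest max regret = 0.6 → Growth.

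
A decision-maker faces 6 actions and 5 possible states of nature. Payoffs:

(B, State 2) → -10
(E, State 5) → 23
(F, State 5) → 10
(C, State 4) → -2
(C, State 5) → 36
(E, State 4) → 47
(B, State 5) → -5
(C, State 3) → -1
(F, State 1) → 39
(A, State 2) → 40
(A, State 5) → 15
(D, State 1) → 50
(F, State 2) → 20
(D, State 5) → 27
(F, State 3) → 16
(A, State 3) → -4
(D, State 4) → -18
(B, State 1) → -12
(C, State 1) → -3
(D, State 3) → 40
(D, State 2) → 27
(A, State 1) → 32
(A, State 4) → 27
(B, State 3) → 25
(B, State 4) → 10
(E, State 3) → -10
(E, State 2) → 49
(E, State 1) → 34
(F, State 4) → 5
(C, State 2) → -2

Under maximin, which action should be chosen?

F

Row minima: A=-4, B=-12, C=-3, D=-18, E=-10, F=5
Best worst-case = 5 → F.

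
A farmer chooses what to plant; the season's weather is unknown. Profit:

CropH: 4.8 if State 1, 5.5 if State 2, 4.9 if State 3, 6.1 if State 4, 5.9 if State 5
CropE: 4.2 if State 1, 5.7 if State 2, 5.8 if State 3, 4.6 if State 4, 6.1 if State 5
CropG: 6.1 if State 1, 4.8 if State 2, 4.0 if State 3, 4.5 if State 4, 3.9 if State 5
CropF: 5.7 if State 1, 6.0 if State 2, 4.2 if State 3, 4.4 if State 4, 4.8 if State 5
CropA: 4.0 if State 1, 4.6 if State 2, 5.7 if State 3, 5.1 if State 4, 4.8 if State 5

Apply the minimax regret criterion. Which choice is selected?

Column bests: State 1=6.1, State 2=6.0, State 3=5.8, State 4=6.1, State 5=6.1.
CropH regrets: 1.3, 0.5, 0.9, 0.0, 0.2 → max 1.3
CropE regrets: 1.9, 0.3, 0.0, 1.5, 0.0 → max 1.9
CropG regrets: 0.0, 1.2, 1.8, 1.6, 2.2 → max 2.2
CropF regrets: 0.4, 0.0, 1.6, 1.7, 1.3 → max 1.7
CropA regrets: 2.1, 1.4, 0.1, 1.0, 1.3 → max 2.1
Smallest max regret = 1.3 → CropH.

CropH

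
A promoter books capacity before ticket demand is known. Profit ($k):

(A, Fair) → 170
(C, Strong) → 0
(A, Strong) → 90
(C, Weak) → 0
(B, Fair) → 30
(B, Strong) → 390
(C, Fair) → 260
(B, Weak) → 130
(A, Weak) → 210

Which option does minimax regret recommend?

Column bests: Weak=210, Fair=260, Strong=390.
A regrets: 0, 90, 300 → max 300
B regrets: 80, 230, 0 → max 230
C regrets: 210, 0, 390 → max 390
Smallest max regret = 230 → B.

B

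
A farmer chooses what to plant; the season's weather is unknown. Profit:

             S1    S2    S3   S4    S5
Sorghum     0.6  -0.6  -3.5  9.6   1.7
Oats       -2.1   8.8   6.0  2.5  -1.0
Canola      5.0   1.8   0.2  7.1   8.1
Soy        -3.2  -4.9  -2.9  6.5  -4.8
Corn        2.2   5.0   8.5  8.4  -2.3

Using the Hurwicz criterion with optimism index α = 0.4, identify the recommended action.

Sorghum: 0.4·9.6 + 0.6·(-3.5) = 1.74
Oats: 0.4·8.8 + 0.6·(-2.1) = 2.26
Canola: 0.4·8.1 + 0.6·0.2 = 3.36
Soy: 0.4·6.5 + 0.6·(-4.9) = -0.34
Corn: 0.4·8.5 + 0.6·(-2.3) = 2.02
Highest Hurwicz score = 3.36 → Canola.

Canola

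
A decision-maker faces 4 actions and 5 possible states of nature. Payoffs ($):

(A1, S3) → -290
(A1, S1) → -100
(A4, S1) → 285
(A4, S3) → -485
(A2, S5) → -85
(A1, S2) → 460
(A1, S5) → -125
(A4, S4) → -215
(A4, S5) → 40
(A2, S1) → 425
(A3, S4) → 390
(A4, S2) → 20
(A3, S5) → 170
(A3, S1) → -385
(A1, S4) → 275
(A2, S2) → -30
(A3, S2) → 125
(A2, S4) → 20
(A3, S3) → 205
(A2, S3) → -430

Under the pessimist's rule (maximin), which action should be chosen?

Row minima: A1=-290, A2=-430, A3=-385, A4=-485
Best worst-case = -290 → A1.

A1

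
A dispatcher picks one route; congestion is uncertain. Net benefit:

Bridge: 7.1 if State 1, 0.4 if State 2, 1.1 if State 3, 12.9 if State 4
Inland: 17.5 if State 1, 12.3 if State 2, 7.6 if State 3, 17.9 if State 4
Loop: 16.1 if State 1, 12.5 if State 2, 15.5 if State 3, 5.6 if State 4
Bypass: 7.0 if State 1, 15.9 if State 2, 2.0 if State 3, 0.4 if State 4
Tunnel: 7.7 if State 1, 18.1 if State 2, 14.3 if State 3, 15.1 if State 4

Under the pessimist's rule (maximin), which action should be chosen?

Tunnel

Row minima: Bridge=0.4, Inland=7.6, Loop=5.6, Bypass=0.4, Tunnel=7.7
Best worst-case = 7.7 → Tunnel.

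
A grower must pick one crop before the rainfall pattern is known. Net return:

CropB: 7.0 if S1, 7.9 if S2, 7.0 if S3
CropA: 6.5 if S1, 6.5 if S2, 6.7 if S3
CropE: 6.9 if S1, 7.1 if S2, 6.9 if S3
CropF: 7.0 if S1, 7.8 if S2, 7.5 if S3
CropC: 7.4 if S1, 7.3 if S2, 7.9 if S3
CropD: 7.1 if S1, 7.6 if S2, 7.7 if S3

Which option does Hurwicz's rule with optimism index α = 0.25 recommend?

CropC

CropB: 0.25·7.9 + 0.75·7.0 = 7.225
CropA: 0.25·6.7 + 0.75·6.5 = 6.55
CropE: 0.25·7.1 + 0.75·6.9 = 6.95
CropF: 0.25·7.8 + 0.75·7.0 = 7.2
CropC: 0.25·7.9 + 0.75·7.3 = 7.45
CropD: 0.25·7.7 + 0.75·7.1 = 7.25
Highest Hurwicz score = 7.45 → CropC.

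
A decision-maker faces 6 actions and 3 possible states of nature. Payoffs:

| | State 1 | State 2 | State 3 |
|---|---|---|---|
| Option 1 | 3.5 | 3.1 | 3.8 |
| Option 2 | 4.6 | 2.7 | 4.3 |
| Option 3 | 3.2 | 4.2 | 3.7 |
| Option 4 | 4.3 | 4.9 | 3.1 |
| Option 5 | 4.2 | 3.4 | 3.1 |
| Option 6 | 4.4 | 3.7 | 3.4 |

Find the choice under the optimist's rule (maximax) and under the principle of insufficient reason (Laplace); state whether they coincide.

Row maxima: Option 1=3.8, Option 2=4.6, Option 3=4.2, Option 4=4.9, Option 5=4.2, Option 6=4.4
Best best-case = 4.9 → Option 4.
Row averages: Option 1=52/15, Option 2=58/15, Option 3=3.7, Option 4=4.1, Option 5=107/30, Option 6=23/6
Highest average = 4.1 → Option 4.

maximax → Option 4; laplace → Option 4 (agree)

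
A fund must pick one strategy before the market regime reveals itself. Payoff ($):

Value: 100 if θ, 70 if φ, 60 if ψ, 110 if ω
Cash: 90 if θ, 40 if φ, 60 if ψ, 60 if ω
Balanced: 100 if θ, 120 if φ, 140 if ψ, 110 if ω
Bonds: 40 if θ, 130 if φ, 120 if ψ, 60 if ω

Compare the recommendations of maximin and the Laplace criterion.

maximin → Balanced; laplace → Balanced (agree)

Row minima: Value=60, Cash=40, Balanced=100, Bonds=40
Best worst-case = 100 → Balanced.
Row averages: Value=85, Cash=62.5, Balanced=117.5, Bonds=87.5
Highest average = 117.5 → Balanced.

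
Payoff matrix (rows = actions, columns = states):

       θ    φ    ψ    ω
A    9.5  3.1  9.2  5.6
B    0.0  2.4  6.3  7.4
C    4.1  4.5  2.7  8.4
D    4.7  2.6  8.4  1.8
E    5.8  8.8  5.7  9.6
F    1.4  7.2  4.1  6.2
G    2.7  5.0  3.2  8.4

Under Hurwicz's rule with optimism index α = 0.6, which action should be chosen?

A: 0.6·9.5 + 0.4·3.1 = 6.94
B: 0.6·7.4 + 0.4·0.0 = 4.44
C: 0.6·8.4 + 0.4·2.7 = 6.12
D: 0.6·8.4 + 0.4·1.8 = 5.76
E: 0.6·9.6 + 0.4·5.7 = 8.04
F: 0.6·7.2 + 0.4·1.4 = 4.88
G: 0.6·8.4 + 0.4·2.7 = 6.12
Highest Hurwicz score = 8.04 → E.

E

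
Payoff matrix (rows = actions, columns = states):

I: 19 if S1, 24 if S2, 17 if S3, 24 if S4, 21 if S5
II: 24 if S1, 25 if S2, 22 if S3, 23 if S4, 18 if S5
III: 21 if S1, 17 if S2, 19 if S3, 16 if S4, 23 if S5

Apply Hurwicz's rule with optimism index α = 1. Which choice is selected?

II

I: 1·24 + 0·17 = 24
II: 1·25 + 0·18 = 25
III: 1·23 + 0·16 = 23
Highest Hurwicz score = 25 → II.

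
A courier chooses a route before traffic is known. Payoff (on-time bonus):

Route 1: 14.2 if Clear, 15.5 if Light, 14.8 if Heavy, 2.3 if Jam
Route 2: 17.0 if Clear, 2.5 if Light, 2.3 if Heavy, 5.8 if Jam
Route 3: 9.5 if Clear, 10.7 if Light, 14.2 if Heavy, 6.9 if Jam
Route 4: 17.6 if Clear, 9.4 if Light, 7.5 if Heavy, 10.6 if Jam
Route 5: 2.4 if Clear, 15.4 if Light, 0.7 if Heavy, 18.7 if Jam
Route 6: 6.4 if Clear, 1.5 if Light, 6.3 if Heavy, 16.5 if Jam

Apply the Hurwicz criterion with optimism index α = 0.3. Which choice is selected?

Route 1: 0.3·15.5 + 0.7·2.3 = 6.26
Route 2: 0.3·17.0 + 0.7·2.3 = 6.71
Route 3: 0.3·14.2 + 0.7·6.9 = 9.09
Route 4: 0.3·17.6 + 0.7·7.5 = 10.53
Route 5: 0.3·18.7 + 0.7·0.7 = 6.1
Route 6: 0.3·16.5 + 0.7·1.5 = 6
Highest Hurwicz score = 10.53 → Route 4.

Route 4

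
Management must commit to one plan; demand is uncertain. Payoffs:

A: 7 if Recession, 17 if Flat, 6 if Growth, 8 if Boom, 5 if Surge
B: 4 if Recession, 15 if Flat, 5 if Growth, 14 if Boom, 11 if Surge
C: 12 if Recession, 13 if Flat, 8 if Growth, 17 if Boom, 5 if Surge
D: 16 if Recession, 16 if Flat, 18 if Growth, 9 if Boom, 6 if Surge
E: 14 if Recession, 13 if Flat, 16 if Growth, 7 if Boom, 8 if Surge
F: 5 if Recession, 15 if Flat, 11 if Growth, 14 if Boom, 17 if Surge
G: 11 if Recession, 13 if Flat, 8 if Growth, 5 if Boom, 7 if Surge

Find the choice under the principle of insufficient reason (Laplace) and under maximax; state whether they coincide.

Row averages: A=8.6, B=9.8, C=11, D=13, E=11.6, F=12.4, G=8.8
Highest average = 13 → D.
Row maxima: A=17, B=15, C=17, D=18, E=16, F=17, G=13
Best best-case = 18 → D.

laplace → D; maximax → D (agree)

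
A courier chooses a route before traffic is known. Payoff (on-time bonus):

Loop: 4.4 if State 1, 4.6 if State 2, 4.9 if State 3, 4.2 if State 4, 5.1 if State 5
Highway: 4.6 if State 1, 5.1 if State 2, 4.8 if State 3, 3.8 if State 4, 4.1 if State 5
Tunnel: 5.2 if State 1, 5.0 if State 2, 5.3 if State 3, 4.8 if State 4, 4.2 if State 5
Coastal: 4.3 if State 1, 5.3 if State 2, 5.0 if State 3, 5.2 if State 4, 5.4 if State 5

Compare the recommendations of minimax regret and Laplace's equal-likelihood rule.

Column bests: State 1=5.2, State 2=5.3, State 3=5.3, State 4=5.2, State 5=5.4.
Loop regrets: 0.8, 0.7, 0.4, 1.0, 0.3 → max 1.0
Highway regrets: 0.6, 0.2, 0.5, 1.4, 1.3 → max 1.4
Tunnel regrets: 0.0, 0.3, 0.0, 0.4, 1.2 → max 1.2
Coastal regrets: 0.9, 0.0, 0.3, 0.0, 0.0 → max 0.9
Smallest max regret = 0.9 → Coastal.
Row averages: Loop=4.64, Highway=4.48, Tunnel=4.9, Coastal=5.04
Highest average = 5.04 → Coastal.

minimax regret → Coastal; laplace → Coastal (agree)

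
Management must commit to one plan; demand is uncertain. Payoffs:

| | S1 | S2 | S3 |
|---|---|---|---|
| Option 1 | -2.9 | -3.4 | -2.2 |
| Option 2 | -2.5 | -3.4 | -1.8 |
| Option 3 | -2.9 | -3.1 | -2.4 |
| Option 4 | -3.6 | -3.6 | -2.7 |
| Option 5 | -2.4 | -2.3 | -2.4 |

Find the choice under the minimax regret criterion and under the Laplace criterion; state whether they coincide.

Column bests: S1=-2.4, S2=-2.3, S3=-1.8.
Option 1 regrets: 0.5, 1.1, 0.4 → max 1.1
Option 2 regrets: 0.1, 1.1, 0.0 → max 1.1
Option 3 regrets: 0.5, 0.8, 0.6 → max 0.8
Option 4 regrets: 1.2, 1.3, 0.9 → max 1.3
Option 5 regrets: 0.0, 0.0, 0.6 → max 0.6
Smallest max regret = 0.6 → Option 5.
Row averages: Option 1=-17/6, Option 2=-77/30, Option 3=-2.8, Option 4=-3.3, Option 5=-71/30
Highest average = -71/30 → Option 5.

minimax regret → Option 5; laplace → Option 5 (agree)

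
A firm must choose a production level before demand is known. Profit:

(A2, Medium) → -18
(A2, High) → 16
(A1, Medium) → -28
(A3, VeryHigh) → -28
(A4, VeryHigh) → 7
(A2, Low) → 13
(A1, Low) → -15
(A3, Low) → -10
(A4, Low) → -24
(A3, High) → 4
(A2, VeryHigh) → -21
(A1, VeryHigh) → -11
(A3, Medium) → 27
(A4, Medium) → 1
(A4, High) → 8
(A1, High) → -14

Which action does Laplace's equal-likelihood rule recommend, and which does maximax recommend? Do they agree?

laplace → A3; maximax → A3 (agree)

Row averages: A1=-17, A2=-2.5, A3=-1.75, A4=-2
Highest average = -1.75 → A3.
Row maxima: A1=-11, A2=16, A3=27, A4=8
Best best-case = 27 → A3.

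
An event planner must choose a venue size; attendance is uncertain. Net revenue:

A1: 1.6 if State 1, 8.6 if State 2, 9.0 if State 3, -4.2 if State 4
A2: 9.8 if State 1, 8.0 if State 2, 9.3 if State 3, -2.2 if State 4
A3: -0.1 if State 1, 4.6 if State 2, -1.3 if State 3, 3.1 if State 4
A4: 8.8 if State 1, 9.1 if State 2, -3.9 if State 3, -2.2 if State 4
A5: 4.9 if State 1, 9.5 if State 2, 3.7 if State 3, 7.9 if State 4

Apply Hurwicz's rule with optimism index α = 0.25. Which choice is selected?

A1: 0.25·9.0 + 0.75·(-4.2) = -0.9
A2: 0.25·9.8 + 0.75·(-2.2) = 0.8
A3: 0.25·4.6 + 0.75·(-1.3) = 0.175
A4: 0.25·9.1 + 0.75·(-3.9) = -0.65
A5: 0.25·9.5 + 0.75·3.7 = 5.15
Highest Hurwicz score = 5.15 → A5.

A5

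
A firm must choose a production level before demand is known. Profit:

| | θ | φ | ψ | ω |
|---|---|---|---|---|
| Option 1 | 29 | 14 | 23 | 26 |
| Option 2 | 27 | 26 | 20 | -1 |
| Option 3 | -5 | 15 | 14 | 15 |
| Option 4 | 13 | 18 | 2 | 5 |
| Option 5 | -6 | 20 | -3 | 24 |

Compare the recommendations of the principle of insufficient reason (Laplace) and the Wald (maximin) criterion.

Row averages: Option 1=23, Option 2=18, Option 3=9.75, Option 4=9.5, Option 5=8.75
Highest average = 23 → Option 1.
Row minima: Option 1=14, Option 2=-1, Option 3=-5, Option 4=2, Option 5=-6
Best worst-case = 14 → Option 1.

laplace → Option 1; maximin → Option 1 (agree)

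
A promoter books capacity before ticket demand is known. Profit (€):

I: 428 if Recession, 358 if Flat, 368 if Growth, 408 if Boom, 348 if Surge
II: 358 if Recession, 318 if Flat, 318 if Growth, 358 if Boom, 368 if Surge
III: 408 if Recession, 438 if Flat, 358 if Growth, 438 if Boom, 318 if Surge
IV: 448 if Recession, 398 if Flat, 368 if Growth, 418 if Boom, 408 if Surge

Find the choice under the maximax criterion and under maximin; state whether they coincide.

maximax → IV; maximin → IV (agree)

Row maxima: I=428, II=368, III=438, IV=448
Best best-case = 448 → IV.
Row minima: I=348, II=318, III=318, IV=368
Best worst-case = 368 → IV.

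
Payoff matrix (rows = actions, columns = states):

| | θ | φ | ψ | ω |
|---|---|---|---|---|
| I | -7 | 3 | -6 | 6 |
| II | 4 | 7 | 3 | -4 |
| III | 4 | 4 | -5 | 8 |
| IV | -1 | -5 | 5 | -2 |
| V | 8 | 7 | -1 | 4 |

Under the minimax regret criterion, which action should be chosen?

V

Column bests: θ=8, φ=7, ψ=5, ω=8.
I regrets: 15, 4, 11, 2 → max 15
II regrets: 4, 0, 2, 12 → max 12
III regrets: 4, 3, 10, 0 → max 10
IV regrets: 9, 12, 0, 10 → max 12
V regrets: 0, 0, 6, 4 → max 6
Smallest max regret = 6 → V.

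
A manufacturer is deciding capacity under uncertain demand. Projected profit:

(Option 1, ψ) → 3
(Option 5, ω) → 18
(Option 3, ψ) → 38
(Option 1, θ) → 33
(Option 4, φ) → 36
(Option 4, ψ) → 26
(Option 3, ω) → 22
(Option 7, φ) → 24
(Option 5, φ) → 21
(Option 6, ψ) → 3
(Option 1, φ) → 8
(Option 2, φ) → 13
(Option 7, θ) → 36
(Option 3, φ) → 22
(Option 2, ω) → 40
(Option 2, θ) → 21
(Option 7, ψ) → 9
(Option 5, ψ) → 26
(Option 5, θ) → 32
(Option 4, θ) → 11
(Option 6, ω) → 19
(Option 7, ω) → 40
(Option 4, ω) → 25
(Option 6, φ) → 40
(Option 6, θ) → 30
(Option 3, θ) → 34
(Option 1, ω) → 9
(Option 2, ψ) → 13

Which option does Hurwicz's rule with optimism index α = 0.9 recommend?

Option 1: 0.9·33 + 0.1·3 = 30
Option 2: 0.9·40 + 0.1·13 = 37.3
Option 3: 0.9·38 + 0.1·22 = 36.4
Option 4: 0.9·36 + 0.1·11 = 33.5
Option 5: 0.9·32 + 0.1·18 = 30.6
Option 6: 0.9·40 + 0.1·3 = 36.3
Option 7: 0.9·40 + 0.1·9 = 36.9
Highest Hurwicz score = 37.3 → Option 2.

Option 2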